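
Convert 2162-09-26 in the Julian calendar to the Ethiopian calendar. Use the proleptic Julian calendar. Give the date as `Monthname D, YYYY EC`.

Meskerem 29, 2155 EC

Both dates share Julian Day Number 2510997; in the Ethiopian calendar that is 29 Meskerem 2155 EC.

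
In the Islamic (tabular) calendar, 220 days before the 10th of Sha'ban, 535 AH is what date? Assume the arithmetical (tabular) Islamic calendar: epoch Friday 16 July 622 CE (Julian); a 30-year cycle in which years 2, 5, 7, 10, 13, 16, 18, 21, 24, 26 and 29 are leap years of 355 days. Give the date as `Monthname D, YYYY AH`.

Dhu al-Hijjah 27, 534 AH

JDN of the 10th of Sha'ban, 535 AH = 2137888.
2137888 − 220 = 2137668.
JDN 2137668 in the tabular Islamic calendar is Dhu al-Hijjah 27, 534 AH.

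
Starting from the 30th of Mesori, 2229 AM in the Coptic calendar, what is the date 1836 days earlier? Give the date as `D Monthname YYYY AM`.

Counting 1836 days back from JDN 2639166 reaches JDN 2637330, which is 20 Mesori 2224 AM.

20 Mesori 2224 AM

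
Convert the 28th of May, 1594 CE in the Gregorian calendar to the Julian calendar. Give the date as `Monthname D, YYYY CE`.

For dates in this range the Gregorian date is 10 days ahead of the Julian.
28 May 1594 Gregorian − 10 days → 18 May 1594 Julian.

May 18, 1594 CE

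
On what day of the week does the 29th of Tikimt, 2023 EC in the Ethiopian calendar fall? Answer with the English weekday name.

Equivalently 8 November 2030 Gregorian, JDN 2462814.
Since JDN mod 7 = 4 (0 = Monday), the day is Friday.

Friday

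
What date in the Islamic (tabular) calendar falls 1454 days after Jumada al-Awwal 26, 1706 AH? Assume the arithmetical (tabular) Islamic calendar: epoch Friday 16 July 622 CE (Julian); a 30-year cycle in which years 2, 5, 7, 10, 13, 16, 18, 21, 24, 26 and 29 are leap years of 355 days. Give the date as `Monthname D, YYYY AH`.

JDN of Jumada al-Awwal 26, 1706 AH = 2552778.
2552778 + 1454 = 2554232.
JDN 2554232 in the tabular Islamic calendar is Rajab 3, 1710 AH.

Rajab 3, 1710 AH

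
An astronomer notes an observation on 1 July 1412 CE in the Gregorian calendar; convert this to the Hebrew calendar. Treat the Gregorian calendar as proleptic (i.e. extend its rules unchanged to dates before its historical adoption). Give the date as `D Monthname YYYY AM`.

11 Tammuz 5172 AM

Both dates share Julian Day Number 2236964; in the Hebrew calendar that is 11 Tammuz 5172 AM.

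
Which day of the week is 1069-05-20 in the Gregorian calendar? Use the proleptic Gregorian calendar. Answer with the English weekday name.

Thursday

2111644 ≡ 3 (mod 7); counting from Monday = 0 gives Thursday.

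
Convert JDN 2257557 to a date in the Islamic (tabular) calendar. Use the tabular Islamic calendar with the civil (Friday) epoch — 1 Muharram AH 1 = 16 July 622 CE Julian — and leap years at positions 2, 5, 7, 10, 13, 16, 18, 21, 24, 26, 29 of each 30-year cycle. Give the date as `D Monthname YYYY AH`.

21 Rabi' al-Thani 873 AH

The proleptic Gregorian equivalent of JDN 2257557 is 17 November 1468.
In the tabular Islamic calendar that day is 21 Rabi' al-Thani 873 AH.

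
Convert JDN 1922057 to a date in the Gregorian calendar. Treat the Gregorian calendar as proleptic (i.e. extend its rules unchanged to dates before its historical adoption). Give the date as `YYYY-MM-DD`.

0550-04-24

JDN 2451545 is 1 Jan 2000; 1922057 is −529488 days from there.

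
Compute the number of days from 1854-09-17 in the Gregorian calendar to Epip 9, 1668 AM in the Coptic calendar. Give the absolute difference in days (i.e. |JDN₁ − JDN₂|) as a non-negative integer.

JDN of the first date = 2398479.
JDN of the second date = 2434210.
|2434210 − 2398479| = 35731.

35731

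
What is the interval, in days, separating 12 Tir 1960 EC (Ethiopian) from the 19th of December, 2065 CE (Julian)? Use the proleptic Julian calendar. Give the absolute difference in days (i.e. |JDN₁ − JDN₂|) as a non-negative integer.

35775

JDN of the first date = 2439877.
JDN of the second date = 2475652.
|2475652 − 2439877| = 35775.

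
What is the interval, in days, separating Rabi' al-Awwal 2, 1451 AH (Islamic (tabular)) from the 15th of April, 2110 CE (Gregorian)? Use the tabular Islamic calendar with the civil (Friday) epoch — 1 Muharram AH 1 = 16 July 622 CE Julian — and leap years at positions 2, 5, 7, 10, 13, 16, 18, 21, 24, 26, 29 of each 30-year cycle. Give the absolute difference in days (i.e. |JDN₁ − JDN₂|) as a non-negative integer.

29494

First date → JDN 2462332; second date → JDN 2491826.
The interval is |2462332 − 2491826| = 29494 days.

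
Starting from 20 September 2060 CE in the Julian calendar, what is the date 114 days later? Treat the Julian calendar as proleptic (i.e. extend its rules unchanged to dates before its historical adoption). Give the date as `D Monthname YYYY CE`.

JDN of 20 September 2060 CE = 2473736.
2473736 + 114 = 2473850.
JDN 2473850 in the Julian calendar is 12 January 2061 CE.

12 January 2061 CE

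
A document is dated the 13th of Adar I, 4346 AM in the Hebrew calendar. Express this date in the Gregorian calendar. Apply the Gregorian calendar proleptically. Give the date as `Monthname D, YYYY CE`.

Julian Day Number of the source date = 1935132.
Converting JDN 1935132 to the Gregorian calendar gives 9 February 586 CE.

February 9, 586 CE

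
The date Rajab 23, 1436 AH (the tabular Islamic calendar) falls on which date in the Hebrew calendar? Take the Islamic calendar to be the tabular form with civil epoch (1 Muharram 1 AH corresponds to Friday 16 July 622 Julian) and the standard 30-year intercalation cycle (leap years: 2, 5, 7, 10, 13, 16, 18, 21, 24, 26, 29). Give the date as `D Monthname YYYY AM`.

Julian Day Number of the source date = 2457155.
Converting JDN 2457155 to the Hebrew calendar gives 23 Iyar 5775 AM.

23 Iyar 5775 AM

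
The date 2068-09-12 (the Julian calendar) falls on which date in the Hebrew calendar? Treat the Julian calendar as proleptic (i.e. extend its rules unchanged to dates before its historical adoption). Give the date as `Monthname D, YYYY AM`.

Both dates share Julian Day Number 2476650; in the Hebrew calendar that is 28 Elul 5828 AM.

Elul 28, 5828 AM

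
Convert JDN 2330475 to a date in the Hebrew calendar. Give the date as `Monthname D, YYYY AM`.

JDN 2330475 is 9 July 1668 in the Gregorian calendar.
In the Hebrew calendar that day is Av 1, 5428 AM.

Av 1, 5428 AM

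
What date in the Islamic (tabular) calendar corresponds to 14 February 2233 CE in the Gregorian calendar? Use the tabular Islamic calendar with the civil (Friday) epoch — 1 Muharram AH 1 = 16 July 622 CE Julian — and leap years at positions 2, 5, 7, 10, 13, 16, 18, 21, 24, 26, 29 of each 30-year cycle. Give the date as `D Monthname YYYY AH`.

Both dates share Julian Day Number 2536691; in the tabular Islamic calendar that is 3 Muharram 1661 AH.

3 Muharram 1661 AH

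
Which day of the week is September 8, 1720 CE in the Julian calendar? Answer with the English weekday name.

Thursday

Equivalently 19 September 1720 Gregorian, JDN 2349539.
2349539 ≡ 3 (mod 7); counting from Monday = 0 gives Thursday.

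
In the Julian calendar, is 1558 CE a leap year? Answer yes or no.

1558 mod 4 = 2, so it is a common year in the Julian calendar.

no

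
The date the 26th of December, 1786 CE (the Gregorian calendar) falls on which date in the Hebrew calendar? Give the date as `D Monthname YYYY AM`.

5 Tevet 5547 AM

Julian Day Number of the source date = 2373743.
Converting JDN 2373743 to the Hebrew calendar gives 5 Tevet 5547 AM.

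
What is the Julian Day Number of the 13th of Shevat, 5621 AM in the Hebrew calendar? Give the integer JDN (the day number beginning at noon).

2400800

Equivalently 24 January 1861 (Gregorian).
JDN 2451545 is 1 January 2000 CE (Gregorian); the target day is −50745 days from there, so JDN = 2400800.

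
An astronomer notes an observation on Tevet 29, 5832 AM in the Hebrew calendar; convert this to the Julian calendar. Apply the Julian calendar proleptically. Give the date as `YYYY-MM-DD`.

2072-01-07

The source date corresponds to 20 January 2072 in the Gregorian calendar (JDN 2477862).
That day falls on 7 January 2072 CE in the Julian calendar.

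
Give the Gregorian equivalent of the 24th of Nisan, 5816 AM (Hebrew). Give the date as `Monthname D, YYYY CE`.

April 10, 2056 CE

Both dates share Julian Day Number 2472099; in the Gregorian calendar that is 10 April 2056 CE.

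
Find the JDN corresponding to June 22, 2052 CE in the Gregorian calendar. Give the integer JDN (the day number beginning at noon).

2470711

JDN 2451545 is 1 January 2000 CE (Gregorian); the target day is +19166 days from there, so JDN = 2470711.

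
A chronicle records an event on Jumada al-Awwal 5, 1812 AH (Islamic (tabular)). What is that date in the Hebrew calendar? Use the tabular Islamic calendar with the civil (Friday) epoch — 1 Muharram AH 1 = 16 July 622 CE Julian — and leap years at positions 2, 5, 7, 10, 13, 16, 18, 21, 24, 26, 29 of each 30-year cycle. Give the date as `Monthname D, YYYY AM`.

The source date corresponds to 15 December 2379 in the Gregorian calendar (JDN 2590320).
That day falls on 4 Tevet 6140 AM in the Hebrew calendar.

Tevet 4, 6140 AM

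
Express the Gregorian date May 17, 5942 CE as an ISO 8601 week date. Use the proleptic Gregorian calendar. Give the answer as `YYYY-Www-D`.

5942-W20-7

The weekday is Sunday (ISO weekday 7).
That Sunday belongs to ISO week 20 of ISO year 5942.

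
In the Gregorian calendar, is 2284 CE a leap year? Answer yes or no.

2284 is divisible by 4 and not by 100, so it is a leap year.

yes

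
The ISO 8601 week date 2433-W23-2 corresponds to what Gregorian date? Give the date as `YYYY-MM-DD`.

ISO week 1 of 2433 is the week containing the first Thursday of 2433.
Week 23, day 2 (Tuesday) lands on 2433-06-07.

2433-06-07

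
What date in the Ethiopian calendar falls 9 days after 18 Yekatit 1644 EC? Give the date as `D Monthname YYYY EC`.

Counting 9 days forward from JDN 2324494 reaches JDN 2324503, which is 27 Yekatit 1644 EC.

27 Yekatit 1644 EC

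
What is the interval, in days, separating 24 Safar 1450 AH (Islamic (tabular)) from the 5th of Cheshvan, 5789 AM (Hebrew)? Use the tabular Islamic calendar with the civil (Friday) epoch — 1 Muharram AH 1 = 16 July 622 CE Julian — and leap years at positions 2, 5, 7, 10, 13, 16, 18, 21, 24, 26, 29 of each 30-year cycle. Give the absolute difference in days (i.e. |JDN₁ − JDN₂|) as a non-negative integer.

First date → JDN 2461970; second date → JDN 2462070.
The interval is |2461970 − 2462070| = 100 days.

100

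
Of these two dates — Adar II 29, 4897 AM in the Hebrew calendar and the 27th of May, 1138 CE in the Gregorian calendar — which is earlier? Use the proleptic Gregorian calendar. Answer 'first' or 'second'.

first

The two dates have Julian Day Numbers 2136430 and 2136852 respectively.
Since 2136430 < 2136852, the first date comes first.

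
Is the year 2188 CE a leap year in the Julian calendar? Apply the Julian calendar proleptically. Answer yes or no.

yes

2188 mod 4 = 0, so it is a leap year in the Julian calendar.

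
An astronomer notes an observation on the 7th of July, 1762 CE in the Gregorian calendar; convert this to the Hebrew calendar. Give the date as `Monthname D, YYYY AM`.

Julian Day Number of the source date = 2364805.
Converting JDN 2364805 to the Hebrew calendar gives 16 Tammuz 5522 AM.

Tammuz 16, 5522 AM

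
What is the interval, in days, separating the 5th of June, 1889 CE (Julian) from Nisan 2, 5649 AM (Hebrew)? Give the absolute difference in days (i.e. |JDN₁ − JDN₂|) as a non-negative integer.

First date → JDN 2411171; second date → JDN 2411096.
The interval is |2411171 − 2411096| = 75 days.

75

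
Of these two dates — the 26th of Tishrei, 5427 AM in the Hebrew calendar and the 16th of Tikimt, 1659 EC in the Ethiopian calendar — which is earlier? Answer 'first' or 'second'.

Converting both to JDN: 2329852 vs 2329850; the smaller is the second.

second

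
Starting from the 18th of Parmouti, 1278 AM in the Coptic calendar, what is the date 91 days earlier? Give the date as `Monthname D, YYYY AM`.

The starting date is JDN 2291681; 2291681 − 91 = 2291590.
JDN 2291590 corresponds to Tobi 17, 1278 AM.

Tobi 17, 1278 AM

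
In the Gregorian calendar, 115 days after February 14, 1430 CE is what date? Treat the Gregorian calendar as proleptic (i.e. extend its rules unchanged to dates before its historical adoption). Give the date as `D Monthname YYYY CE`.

Counting 115 days forward from JDN 2243401 reaches JDN 2243516, which is 9 June 1430 CE.

9 June 1430 CE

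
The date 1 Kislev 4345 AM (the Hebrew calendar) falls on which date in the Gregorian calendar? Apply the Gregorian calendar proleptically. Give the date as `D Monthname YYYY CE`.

12 November 584 CE

Julian Day Number of the source date = 1934678.
Converting JDN 1934678 to the Gregorian calendar gives 12 November 584 CE.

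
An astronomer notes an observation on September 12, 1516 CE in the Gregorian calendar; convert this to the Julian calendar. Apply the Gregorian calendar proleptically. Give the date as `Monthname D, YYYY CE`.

September 2, 1516 CE

The Julian–Gregorian offset here is 10 days (Julian trailing).
12 September 1516 Gregorian − 10 days → 2 September 1516 Julian.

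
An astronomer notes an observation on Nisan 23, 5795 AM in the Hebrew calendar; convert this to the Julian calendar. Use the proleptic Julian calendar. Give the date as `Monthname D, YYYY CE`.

Julian Day Number of the source date = 2464450.
Converting JDN 2464450 to the Julian calendar gives 19 April 2035 CE.

April 19, 2035 CE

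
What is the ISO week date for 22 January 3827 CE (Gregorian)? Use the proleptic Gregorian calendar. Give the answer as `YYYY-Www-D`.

3827-W04-1

The weekday is Monday (ISO weekday 1).
That Monday belongs to ISO week 4 of ISO year 3827.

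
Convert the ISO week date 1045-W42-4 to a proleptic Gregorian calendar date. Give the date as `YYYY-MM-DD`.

ISO week 1 of 1045 is the week containing the first Thursday of 1045.
Week 42, day 4 (Thursday) lands on 1045-10-16.

1045-10-16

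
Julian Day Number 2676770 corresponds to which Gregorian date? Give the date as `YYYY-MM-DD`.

Counting from JDN 2299161 = 15 Oct 1582 gives an offset of 377609 days.

2616-08-24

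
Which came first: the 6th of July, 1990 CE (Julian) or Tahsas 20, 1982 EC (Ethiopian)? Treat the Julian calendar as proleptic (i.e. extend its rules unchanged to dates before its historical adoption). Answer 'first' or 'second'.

second

Converting both to JDN: 2448092 vs 2447890; the smaller is the second.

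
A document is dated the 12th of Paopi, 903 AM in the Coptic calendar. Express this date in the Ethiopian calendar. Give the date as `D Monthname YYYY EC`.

12 Tikimt 1179 EC

Julian Day Number of the source date = 2154526.
Converting JDN 2154526 to the Ethiopian calendar gives 12 Tikimt 1179 EC.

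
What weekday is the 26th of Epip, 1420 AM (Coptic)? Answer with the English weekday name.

This is JDN 2343645 (31 July 1704 Gregorian).
2343645 ≡ 3 (mod 7); counting from Monday = 0 gives Thursday.

Thursday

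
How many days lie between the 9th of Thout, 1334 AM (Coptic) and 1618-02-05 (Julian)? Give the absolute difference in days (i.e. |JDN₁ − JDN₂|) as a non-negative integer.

JDN of the first date = 2311916.
JDN of the second date = 2312068.
|2312068 − 2311916| = 152.

152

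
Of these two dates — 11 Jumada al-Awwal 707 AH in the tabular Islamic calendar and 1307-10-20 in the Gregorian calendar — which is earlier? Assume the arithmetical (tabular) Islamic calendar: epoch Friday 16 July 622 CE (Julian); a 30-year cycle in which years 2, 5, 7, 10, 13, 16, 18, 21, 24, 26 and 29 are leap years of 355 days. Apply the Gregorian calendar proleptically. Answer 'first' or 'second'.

Converting both to JDN: 2198751 vs 2198724; the smaller is the second.

second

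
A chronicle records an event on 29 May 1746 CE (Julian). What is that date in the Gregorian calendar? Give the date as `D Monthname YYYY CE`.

The Julian–Gregorian offset here is 11 days (Julian trailing).
29 May 1746 Julian + 11 days → 9 June 1746 Gregorian.

9 June 1746 CE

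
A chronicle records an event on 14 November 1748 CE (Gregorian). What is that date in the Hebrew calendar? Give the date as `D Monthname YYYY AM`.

23 Cheshvan 5509 AM

Both dates share Julian Day Number 2359822; in the Hebrew calendar that is 23 Cheshvan 5509 AM.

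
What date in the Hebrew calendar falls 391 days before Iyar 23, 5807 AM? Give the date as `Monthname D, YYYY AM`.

JDN of Iyar 23, 5807 AM = 2468850.
2468850 − 391 = 2468459.
JDN 2468459 in the Hebrew calendar is Nisan 17, 5806 AM.

Nisan 17, 5806 AM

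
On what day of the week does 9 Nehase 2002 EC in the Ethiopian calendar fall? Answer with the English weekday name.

Sunday

Equivalently 15 August 2010 Gregorian, JDN 2455424.
2455424 ≡ 6 (mod 7); counting from Monday = 0 gives Sunday.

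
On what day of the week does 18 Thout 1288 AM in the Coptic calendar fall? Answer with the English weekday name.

Sunday

Equivalently 26 September 1571 Gregorian, JDN 2295124.
JDN 2295124 mod 7 = 6, and JDN 0 was a Monday, so this is a Sunday.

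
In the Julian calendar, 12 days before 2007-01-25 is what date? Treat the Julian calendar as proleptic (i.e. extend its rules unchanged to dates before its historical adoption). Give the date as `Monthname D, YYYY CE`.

Counting 12 days back from JDN 2454139 reaches JDN 2454127, which is January 13, 2007 CE.

January 13, 2007 CE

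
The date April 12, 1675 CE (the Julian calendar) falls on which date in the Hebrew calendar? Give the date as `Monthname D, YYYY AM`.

The source date corresponds to 22 April 1675 in the Gregorian calendar (JDN 2332953).
That day falls on 26 Nisan 5435 AM in the Hebrew calendar.

Nisan 26, 5435 AM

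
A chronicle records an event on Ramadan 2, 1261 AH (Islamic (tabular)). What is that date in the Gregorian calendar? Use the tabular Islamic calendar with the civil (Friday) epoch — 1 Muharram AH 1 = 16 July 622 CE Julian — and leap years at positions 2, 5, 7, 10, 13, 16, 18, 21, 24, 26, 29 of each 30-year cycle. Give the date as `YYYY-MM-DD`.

Julian Day Number of the source date = 2395179.
Converting JDN 2395179 to the Gregorian calendar gives 4 September 1845 CE.

1845-09-04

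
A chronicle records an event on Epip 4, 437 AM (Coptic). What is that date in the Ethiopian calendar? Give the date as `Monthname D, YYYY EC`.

Hamle 4, 713 EC

Julian Day Number of the source date = 1984582.
Converting JDN 1984582 to the Ethiopian calendar gives 4 Hamle 713 EC.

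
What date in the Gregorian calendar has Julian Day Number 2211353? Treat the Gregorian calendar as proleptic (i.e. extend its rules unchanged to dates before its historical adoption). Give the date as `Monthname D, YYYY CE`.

JDN 2451545 is 1 Jan 2000; 2211353 is −240192 days from there.

May 18, 1342 CE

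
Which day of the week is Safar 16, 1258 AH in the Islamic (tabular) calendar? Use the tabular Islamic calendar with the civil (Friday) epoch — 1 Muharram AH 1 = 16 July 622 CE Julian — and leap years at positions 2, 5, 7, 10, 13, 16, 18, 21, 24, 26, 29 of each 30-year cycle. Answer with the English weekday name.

Tuesday

This is JDN 2393924 (29 March 1842 Gregorian).
2393924 ≡ 1 (mod 7); counting from Monday = 0 gives Tuesday.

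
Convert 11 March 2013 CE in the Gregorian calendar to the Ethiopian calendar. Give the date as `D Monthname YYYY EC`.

Julian Day Number of the source date = 2456363.
Converting JDN 2456363 to the Ethiopian calendar gives 2 Megabit 2005 EC.

2 Megabit 2005 EC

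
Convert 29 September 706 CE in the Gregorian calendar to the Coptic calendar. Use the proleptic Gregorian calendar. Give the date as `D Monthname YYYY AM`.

Both dates share Julian Day Number 1979192; in the Coptic calendar that is 28 Thout 423 AM.

28 Thout 423 AM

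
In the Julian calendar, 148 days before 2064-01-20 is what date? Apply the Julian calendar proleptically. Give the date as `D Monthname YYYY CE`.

JDN of 2064-01-20 = 2474953.
2474953 − 148 = 2474805.
JDN 2474805 in the Julian calendar is 25 August 2063 CE.

25 August 2063 CE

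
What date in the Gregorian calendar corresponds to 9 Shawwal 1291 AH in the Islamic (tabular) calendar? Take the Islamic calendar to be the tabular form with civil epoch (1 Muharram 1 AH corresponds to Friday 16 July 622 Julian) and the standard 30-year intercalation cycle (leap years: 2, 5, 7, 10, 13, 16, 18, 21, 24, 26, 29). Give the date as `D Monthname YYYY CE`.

19 November 1874 CE

Both dates share Julian Day Number 2405847; in the Gregorian calendar that is 19 November 1874 CE.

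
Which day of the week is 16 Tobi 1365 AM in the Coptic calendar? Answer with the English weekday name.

Thursday

This is JDN 2323366 (21 January 1649 Gregorian).
Since JDN mod 7 = 3 (0 = Monday), the day is Thursday.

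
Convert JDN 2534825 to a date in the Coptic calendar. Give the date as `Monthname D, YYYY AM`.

Koiak 25, 1944 AM

The Gregorian equivalent of JDN 2534825 is 6 January 2228.
In the Coptic calendar that day is Koiak 25, 1944 AM.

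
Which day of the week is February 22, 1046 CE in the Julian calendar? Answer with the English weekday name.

This is JDN 2103162 (28 February 1046 Gregorian).
JDN 2103162 mod 7 = 5, and JDN 0 was a Monday, so this is a Saturday.

Saturday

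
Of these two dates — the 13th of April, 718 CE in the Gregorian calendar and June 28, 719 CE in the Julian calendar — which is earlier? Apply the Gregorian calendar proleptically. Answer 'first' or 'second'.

first

The two dates have Julian Day Numbers 1983406 and 1983851 respectively.
Since 1983406 < 1983851, the first date comes first.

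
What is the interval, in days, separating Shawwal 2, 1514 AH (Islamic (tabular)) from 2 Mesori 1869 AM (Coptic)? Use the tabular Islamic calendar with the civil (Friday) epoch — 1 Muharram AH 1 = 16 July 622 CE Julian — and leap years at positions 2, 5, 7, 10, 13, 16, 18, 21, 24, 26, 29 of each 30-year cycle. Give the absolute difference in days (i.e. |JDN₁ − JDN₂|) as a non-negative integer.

JDN of the first date = 2484864.
JDN of the second date = 2507648.
|2507648 − 2484864| = 22784.

22784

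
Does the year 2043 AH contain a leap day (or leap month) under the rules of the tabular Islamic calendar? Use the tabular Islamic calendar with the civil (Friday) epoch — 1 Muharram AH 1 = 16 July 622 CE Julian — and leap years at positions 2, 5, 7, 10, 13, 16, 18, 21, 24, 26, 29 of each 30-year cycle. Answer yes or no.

Year 2043 AH is year 3 of its 30-year cycle; leap positions are 2, 5, 7, 10, 13, 16, 18, 21, 24, 26, 29, so it is a common year (354 days).

no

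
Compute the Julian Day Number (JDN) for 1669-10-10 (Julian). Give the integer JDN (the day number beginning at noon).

In the Gregorian calendar the same day is 20 October 1669.
JDN 2299161 is 15 October 1582 CE (Gregorian); the target day is +31782 days from there, so JDN = 2330943.

2330943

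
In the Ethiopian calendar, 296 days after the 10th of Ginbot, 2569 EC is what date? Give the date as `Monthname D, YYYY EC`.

Counting 296 days forward from JDN 2662432 reaches JDN 2662728, which is Megabit 1, 2570 EC.

Megabit 1, 2570 EC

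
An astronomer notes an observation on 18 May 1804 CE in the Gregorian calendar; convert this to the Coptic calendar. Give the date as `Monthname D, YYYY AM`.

Pashons 11, 1520 AM

Julian Day Number of the source date = 2380095.
Converting JDN 2380095 to the Coptic calendar gives 11 Pashons 1520 AM.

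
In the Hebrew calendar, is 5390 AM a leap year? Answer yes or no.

Hebrew year 5390 is year 13 of its 19-year Metonic cycle; leap years are at positions 3, 6, 8, 11, 14, 17, 19, so it is a common year (12 months).

no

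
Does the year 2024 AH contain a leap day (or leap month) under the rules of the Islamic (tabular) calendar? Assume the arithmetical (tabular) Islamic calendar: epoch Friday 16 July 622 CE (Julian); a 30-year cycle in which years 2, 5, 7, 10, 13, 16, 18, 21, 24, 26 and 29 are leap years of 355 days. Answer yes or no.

no

Year 2024 AH is year 14 of its 30-year cycle; leap positions are 2, 5, 7, 10, 13, 16, 18, 21, 24, 26, 29, so it is a common year (354 days).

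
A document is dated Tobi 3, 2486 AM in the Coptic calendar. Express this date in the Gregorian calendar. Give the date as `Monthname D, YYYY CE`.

Julian Day Number of the source date = 2732798.
Converting JDN 2732798 to the Gregorian calendar gives 17 January 2770 CE.

January 17, 2770 CE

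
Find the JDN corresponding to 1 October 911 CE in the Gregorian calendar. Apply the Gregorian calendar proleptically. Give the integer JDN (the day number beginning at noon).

2054069

JDN 2451545 is 1 January 2000 CE (Gregorian); the target day is −397476 days from there, so JDN = 2054069.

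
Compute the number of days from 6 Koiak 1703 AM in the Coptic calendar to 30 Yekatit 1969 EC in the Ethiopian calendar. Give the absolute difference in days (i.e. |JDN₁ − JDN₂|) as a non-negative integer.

3568

JDN of the first date = 2446780.
JDN of the second date = 2443212.
|2443212 − 2446780| = 3568.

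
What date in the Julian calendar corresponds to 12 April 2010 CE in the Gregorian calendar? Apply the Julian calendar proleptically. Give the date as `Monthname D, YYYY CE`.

March 30, 2010 CE

The Julian–Gregorian offset here is 13 days (Julian trailing).
12 April 2010 Gregorian − 13 days → 30 March 2010 Julian.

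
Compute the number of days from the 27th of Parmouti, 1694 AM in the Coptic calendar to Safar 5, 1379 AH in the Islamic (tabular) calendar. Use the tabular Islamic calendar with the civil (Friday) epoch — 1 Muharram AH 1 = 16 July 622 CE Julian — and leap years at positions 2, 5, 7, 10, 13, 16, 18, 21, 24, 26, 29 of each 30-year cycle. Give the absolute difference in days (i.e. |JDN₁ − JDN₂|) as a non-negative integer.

6843

JDN of the first date = 2443634.
JDN of the second date = 2436791.
|2436791 − 2443634| = 6843.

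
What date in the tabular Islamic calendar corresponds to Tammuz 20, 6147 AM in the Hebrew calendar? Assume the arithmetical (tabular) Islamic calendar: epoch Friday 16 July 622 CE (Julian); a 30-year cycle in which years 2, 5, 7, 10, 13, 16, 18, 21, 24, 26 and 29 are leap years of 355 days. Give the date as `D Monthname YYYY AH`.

The source date corresponds to 7 July 2387 in the Gregorian calendar (JDN 2593081).
That day falls on 19 Safar 1820 AH in the tabular Islamic calendar.

19 Safar 1820 AH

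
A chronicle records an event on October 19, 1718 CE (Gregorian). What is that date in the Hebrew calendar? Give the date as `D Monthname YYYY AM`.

Both dates share Julian Day Number 2348838; in the Hebrew calendar that is 24 Tishrei 5479 AM.

24 Tishrei 5479 AM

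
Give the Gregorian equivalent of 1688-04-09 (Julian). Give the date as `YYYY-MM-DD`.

1688-04-19

At this point the Julian calendar is 10 days behind the Gregorian.
9 April 1688 Julian + 10 days → 19 April 1688 Gregorian.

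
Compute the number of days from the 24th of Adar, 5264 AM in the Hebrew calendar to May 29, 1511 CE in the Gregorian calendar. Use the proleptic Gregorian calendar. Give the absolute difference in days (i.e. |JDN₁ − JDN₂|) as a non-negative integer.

JDN of the first date = 2270463.
JDN of the second date = 2273089.
|2273089 − 2270463| = 2626.

2626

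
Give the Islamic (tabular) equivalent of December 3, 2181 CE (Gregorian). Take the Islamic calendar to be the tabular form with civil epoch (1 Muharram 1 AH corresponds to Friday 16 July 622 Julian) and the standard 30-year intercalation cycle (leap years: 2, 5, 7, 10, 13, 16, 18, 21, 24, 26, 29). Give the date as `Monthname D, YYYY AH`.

Rabi' al-Awwal 26, 1608 AH

Both dates share Julian Day Number 2517991; in the tabular Islamic calendar that is 26 Rabi' al-Awwal 1608 AH.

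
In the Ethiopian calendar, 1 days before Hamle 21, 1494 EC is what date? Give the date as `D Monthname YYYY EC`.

20 Hamle 1494 EC

Counting 1 day back from JDN 2269859 reaches JDN 2269858, which is 20 Hamle 1494 EC.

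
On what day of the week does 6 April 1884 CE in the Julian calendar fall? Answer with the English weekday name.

This is JDN 2409285 (18 April 1884 Gregorian).
JDN 2409285 mod 7 = 4, and JDN 0 was a Monday, so this is a Friday.

Friday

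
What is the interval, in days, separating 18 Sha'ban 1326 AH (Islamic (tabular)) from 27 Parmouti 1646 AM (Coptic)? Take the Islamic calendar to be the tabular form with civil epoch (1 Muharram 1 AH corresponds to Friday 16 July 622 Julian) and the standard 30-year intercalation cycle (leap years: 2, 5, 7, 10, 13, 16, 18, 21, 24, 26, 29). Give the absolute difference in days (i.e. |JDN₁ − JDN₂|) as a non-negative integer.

7902

First date → JDN 2418200; second date → JDN 2426102.
The interval is |2418200 − 2426102| = 7902 days.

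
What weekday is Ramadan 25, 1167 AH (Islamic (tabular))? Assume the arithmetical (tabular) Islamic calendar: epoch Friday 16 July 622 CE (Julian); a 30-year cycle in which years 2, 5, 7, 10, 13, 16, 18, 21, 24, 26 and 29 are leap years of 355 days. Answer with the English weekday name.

This is JDN 2361892 (16 July 1754 Gregorian).
JDN 2361892 mod 7 = 1, and JDN 0 was a Monday, so this is a Tuesday.

Tuesday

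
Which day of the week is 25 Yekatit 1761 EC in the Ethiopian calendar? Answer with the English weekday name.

Thursday

In the Gregorian calendar this is 2 March 1769 (JDN 2367235).
JDN 2367235 mod 7 = 3, and JDN 0 was a Monday, so this is a Thursday.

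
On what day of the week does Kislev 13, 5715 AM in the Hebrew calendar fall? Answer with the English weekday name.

Wednesday

This is JDN 2435085 (8 December 1954 Gregorian).
JDN 2435085 mod 7 = 2, and JDN 0 was a Monday, so this is a Wednesday.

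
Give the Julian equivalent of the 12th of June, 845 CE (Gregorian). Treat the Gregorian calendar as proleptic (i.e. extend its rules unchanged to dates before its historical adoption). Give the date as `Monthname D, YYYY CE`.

At this point the Julian calendar is 4 days behind the Gregorian.
12 June 845 Gregorian − 4 days → 8 June 845 Julian.

June 8, 845 CE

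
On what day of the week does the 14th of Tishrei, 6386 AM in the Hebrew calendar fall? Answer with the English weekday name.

Friday

This is JDN 2680101 (7 October 2625 Gregorian).
Since JDN mod 7 = 4 (0 = Monday), the day is Friday.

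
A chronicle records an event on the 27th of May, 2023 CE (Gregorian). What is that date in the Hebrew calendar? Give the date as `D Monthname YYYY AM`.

7 Sivan 5783 AM

Julian Day Number of the source date = 2460092.
Converting JDN 2460092 to the Hebrew calendar gives 7 Sivan 5783 AM.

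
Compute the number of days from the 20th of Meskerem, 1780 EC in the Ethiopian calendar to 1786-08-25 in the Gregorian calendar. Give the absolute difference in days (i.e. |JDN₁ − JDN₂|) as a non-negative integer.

JDN of the first date = 2374020.
JDN of the second date = 2373620.
|2373620 − 2374020| = 400.

400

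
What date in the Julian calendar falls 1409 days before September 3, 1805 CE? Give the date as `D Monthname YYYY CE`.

25 October 1801 CE

JDN of September 3, 1805 CE = 2380580.
2380580 − 1409 = 2379171.
JDN 2379171 in the Julian calendar is 25 October 1801 CE.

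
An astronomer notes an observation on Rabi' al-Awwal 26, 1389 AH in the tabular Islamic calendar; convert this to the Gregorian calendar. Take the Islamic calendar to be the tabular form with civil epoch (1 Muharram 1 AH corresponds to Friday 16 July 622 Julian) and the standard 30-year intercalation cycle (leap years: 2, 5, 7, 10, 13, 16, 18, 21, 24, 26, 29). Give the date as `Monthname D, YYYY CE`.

June 12, 1969 CE

Both dates share Julian Day Number 2440385; in the Gregorian calendar that is 12 June 1969 CE.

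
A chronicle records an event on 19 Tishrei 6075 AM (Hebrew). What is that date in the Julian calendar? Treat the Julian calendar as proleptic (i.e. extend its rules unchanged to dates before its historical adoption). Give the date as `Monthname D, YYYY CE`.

September 14, 2314 CE

The source date corresponds to 30 September 2314 in the Gregorian calendar (JDN 2566503).
That day falls on 14 September 2314 CE in the Julian calendar.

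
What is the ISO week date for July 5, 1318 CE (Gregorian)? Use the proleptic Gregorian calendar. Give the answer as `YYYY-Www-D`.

1318-W27-2

The weekday is Tuesday (ISO weekday 2).
That Tuesday belongs to ISO week 27 of ISO year 1318.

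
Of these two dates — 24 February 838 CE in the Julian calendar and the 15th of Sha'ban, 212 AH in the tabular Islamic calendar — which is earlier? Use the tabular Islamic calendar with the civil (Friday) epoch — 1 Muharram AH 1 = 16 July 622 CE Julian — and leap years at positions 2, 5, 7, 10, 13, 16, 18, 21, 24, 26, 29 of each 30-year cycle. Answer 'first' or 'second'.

second

The two dates have Julian Day Numbers 2027192 and 2023432 respectively.
Since 2023432 < 2027192, the second date comes first.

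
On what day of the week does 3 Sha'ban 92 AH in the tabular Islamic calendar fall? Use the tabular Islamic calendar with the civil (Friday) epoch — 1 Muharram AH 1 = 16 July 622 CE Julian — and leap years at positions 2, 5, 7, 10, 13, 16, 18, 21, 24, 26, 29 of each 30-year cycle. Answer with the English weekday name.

This is JDN 1980896 (30 May 711 Gregorian).
1980896 ≡ 1 (mod 7); counting from Monday = 0 gives Tuesday.

Tuesday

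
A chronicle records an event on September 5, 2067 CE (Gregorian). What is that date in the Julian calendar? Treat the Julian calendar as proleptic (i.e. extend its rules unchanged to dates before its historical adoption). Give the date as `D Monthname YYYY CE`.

The Julian–Gregorian offset here is 13 days (Julian trailing).
5 September 2067 Gregorian − 13 days → 23 August 2067 Julian.

23 August 2067 CE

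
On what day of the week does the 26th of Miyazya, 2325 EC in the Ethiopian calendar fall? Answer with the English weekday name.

In the Gregorian calendar this is 7 May 2333 (JDN 2573297).
JDN 2573297 mod 7 = 6, and JDN 0 was a Monday, so this is a Sunday.

Sunday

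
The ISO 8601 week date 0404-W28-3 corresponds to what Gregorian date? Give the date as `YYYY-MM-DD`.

ISO week 1 of 404 is the week containing the first Thursday of 404.
Week 28, day 3 (Wednesday) lands on 0404-07-07.

0404-07-07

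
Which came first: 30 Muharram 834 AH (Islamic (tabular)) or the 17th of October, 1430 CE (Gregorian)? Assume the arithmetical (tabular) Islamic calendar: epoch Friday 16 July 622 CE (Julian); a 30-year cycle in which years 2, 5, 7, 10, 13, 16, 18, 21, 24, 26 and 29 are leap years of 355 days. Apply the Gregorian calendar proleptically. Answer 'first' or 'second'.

second

Converting both to JDN: 2243656 vs 2243646; the smaller is the second.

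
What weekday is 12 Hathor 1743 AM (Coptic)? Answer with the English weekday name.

Saturday

In the Gregorian calendar this is 21 November 2026 (JDN 2461366).
Since JDN mod 7 = 5 (0 = Monday), the day is Saturday.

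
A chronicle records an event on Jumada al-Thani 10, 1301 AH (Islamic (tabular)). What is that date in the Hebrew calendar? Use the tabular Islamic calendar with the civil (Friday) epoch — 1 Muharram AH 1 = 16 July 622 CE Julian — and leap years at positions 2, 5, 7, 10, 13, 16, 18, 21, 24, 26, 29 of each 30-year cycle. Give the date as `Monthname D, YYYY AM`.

Nisan 12, 5644 AM

Both dates share Julian Day Number 2409274; in the Hebrew calendar that is 12 Nisan 5644 AM.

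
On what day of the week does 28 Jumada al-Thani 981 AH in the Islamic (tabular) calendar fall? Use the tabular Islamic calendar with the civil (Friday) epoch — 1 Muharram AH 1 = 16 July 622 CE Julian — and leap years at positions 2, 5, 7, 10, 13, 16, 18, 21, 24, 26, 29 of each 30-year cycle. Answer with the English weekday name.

Sunday

This is JDN 2295894 (4 November 1573 Gregorian).
Since JDN mod 7 = 6 (0 = Monday), the day is Sunday.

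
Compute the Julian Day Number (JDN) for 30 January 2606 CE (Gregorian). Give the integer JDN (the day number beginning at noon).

2672911

JDN 2299161 is 15 October 1582 CE (Gregorian); the target day is +373750 days from there, so JDN = 2672911.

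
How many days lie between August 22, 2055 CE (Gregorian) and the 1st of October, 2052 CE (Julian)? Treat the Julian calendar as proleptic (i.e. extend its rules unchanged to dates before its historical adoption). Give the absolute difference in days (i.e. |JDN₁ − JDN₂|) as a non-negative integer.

First date → JDN 2471867; second date → JDN 2470825.
The interval is |2471867 − 2470825| = 1042 days.

1042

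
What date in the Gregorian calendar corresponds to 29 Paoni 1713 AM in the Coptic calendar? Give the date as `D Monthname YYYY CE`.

6 July 1997 CE

Both dates share Julian Day Number 2450636; in the Gregorian calendar that is 6 July 1997 CE.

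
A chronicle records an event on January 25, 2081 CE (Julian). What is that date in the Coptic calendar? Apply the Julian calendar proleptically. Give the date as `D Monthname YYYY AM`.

Julian Day Number of the source date = 2481168.
Converting JDN 2481168 to the Coptic calendar gives 30 Tobi 1797 AM.

30 Tobi 1797 AM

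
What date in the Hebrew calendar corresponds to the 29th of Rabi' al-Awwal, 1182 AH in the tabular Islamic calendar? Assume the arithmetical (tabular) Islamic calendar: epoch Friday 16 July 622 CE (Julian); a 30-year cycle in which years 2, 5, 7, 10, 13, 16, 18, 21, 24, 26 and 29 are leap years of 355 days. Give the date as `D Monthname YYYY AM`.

The source date corresponds to 13 August 1768 in the Gregorian calendar (JDN 2367034).
That day falls on 30 Av 5528 AM in the Hebrew calendar.

30 Av 5528 AM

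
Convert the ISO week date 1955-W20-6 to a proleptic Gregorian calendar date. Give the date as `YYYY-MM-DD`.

1955-05-21

ISO week 1 of 1955 is the week containing the first Thursday of 1955.
Week 20, day 6 (Saturday) lands on 1955-05-21.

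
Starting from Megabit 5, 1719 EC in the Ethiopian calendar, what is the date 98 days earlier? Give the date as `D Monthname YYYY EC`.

27 Hidar 1719 EC

JDN of Megabit 5, 1719 EC = 2351904.
2351904 − 98 = 2351806.
JDN 2351806 in the Ethiopian calendar is 27 Hidar 1719 EC.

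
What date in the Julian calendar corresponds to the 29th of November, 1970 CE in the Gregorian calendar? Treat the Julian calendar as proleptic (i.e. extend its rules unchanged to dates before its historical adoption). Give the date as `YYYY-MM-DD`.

For dates in this range the Gregorian date is 13 days ahead of the Julian.
29 November 1970 Gregorian − 13 days → 16 November 1970 Julian.

1970-11-16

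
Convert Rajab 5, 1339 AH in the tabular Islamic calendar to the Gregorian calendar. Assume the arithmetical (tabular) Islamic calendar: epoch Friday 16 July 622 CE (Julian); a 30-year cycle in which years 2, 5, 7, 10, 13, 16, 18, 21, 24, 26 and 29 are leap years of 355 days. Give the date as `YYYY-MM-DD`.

1921-03-15

Julian Day Number of the source date = 2422764.
Converting JDN 2422764 to the Gregorian calendar gives 15 March 1921 CE.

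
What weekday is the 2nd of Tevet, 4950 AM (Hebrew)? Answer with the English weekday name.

Wednesday

This is JDN 2155687 (20 December 1189 Gregorian).
JDN 2155687 mod 7 = 2, and JDN 0 was a Monday, so this is a Wednesday.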